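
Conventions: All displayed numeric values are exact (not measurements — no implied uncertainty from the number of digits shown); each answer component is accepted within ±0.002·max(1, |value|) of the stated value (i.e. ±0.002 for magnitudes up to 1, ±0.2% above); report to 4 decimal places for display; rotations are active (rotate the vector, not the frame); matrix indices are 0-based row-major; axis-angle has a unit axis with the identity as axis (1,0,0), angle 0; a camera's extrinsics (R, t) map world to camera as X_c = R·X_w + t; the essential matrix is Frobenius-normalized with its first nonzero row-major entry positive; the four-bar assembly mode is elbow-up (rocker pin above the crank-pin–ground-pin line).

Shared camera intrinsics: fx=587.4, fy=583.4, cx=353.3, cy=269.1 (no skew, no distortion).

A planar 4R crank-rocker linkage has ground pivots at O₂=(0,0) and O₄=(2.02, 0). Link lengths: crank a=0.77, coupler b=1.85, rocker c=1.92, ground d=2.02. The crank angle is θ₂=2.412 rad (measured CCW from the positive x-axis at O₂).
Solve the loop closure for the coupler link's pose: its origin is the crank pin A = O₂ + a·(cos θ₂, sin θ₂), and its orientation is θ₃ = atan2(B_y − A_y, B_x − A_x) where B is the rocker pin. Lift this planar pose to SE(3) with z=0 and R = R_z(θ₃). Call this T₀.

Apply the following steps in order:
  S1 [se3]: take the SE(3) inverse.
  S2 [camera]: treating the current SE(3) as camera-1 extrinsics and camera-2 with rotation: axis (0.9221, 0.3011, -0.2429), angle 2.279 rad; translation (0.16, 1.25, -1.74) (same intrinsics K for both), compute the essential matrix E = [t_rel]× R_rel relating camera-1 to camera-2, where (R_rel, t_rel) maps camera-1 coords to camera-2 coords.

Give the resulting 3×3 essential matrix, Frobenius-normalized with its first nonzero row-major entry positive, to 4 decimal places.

source (fourbar_fk): coupler pose = R=[0.8155 -0.5787 0.0000; 0.5787 0.8155 0.0000; 0.0000 0.0000 1.0000], t=(-0.5740, 0.5133, 0.0000)
after S1 (invert_se3): R=[0.8155 0.5787 0.0000; -0.5787 0.8155 0.0000; 0.0000 0.0000 1.0000], t=(0.1711, -0.7508, 0.0000)
after S2 (essential): [0.1027 -0.0316 0.6983; 0.5500 0.0739 -0.0956; 0.4237 0.0546 -0.0360]

matrix = [0.1027 -0.0316 0.6983; 0.5500 0.0739 -0.0956; 0.4237 0.0546 -0.0360]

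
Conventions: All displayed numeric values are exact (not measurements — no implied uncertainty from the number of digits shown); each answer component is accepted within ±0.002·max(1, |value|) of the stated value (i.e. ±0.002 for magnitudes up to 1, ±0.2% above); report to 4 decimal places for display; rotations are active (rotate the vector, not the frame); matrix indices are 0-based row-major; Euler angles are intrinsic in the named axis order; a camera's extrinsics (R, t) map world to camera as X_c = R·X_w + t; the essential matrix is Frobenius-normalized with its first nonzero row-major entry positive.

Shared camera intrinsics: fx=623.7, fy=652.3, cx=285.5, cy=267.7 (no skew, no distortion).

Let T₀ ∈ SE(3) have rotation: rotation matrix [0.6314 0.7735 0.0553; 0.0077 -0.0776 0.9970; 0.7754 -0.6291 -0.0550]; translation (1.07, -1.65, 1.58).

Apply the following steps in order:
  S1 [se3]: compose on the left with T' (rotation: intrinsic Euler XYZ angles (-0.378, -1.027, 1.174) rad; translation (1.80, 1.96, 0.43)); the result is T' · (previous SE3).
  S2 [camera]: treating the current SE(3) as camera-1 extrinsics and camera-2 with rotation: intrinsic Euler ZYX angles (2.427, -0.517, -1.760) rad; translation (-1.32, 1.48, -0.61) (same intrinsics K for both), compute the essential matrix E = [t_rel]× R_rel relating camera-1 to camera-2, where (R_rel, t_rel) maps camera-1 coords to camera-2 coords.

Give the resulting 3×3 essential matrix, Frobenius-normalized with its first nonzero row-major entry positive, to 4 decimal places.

matrix = [0.5710 0.1586 -0.3221; -0.2027 0.0056 0.0863; 0.2533 -0.6336 0.1760]

after S1 (compose_se3): R=[-0.5410 0.7300 -0.4176; 0.7669 0.6320 0.1114; 0.3452 -0.2600 -0.9018], t=(1.4492, 3.1975, 2.6001)
after S2 (essential): [0.5710 0.1586 -0.3221; -0.2027 0.0056 0.0863; 0.2533 -0.6336 0.1760]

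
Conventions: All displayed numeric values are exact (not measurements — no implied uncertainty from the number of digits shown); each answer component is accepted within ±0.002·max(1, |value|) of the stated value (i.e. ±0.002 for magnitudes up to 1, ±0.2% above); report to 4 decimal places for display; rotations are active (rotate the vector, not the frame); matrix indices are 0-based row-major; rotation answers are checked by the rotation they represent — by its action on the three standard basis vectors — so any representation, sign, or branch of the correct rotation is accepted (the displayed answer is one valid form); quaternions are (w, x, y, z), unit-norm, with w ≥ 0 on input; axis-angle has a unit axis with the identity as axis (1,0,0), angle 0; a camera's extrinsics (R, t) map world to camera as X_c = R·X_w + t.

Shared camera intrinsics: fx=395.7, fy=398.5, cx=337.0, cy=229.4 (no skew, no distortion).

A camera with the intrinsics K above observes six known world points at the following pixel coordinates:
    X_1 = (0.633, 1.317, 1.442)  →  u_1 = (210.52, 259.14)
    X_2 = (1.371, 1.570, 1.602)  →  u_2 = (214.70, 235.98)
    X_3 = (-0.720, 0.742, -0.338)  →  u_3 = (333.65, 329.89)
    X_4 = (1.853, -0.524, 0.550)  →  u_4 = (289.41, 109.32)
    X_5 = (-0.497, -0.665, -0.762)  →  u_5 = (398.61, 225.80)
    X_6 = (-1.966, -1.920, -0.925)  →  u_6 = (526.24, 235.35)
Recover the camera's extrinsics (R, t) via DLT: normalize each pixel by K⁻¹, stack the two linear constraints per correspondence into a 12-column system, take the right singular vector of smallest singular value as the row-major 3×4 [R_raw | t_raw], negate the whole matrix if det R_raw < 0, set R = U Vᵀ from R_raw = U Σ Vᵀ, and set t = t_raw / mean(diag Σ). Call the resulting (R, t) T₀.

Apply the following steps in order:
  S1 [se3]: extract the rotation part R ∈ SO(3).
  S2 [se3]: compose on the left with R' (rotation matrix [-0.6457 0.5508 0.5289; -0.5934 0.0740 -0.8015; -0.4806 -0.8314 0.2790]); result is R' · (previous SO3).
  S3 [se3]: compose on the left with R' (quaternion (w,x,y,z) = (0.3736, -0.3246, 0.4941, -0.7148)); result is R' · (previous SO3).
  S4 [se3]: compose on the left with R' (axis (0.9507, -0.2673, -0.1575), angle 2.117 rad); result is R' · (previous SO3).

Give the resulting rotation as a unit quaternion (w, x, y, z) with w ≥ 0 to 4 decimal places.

rotation (quat) = (0.4535, -0.5670, 0.6867, -0.0351)

source (pnp_recover): camera pose = R=[0.0409 -0.1251 -0.9913; -0.6600 0.7415 -0.1208; 0.7501 0.6592 -0.0522], t=(-0.2500, 0.0400, 4.4201)
after S1 (rot_of_se3): [0.0409 -0.1251 -0.9913; -0.6600 0.7415 -0.1208; 0.7501 0.6592 -0.0522]
after S2 (compose_so3): [0.0068 0.8378 0.5459; -0.6743 -0.3993 0.6211; 0.7384 -0.3724 0.5623]
after S3 (compose_so3): [0.4679 -0.8228 0.3225; -0.1914 -0.4506 -0.8719; 0.8628 0.3463 -0.3684]
after S4 (compose_so3): [0.0543 -0.7470 0.6626; -0.8106 0.3545 0.4661; -0.5831 -0.5624 -0.5863]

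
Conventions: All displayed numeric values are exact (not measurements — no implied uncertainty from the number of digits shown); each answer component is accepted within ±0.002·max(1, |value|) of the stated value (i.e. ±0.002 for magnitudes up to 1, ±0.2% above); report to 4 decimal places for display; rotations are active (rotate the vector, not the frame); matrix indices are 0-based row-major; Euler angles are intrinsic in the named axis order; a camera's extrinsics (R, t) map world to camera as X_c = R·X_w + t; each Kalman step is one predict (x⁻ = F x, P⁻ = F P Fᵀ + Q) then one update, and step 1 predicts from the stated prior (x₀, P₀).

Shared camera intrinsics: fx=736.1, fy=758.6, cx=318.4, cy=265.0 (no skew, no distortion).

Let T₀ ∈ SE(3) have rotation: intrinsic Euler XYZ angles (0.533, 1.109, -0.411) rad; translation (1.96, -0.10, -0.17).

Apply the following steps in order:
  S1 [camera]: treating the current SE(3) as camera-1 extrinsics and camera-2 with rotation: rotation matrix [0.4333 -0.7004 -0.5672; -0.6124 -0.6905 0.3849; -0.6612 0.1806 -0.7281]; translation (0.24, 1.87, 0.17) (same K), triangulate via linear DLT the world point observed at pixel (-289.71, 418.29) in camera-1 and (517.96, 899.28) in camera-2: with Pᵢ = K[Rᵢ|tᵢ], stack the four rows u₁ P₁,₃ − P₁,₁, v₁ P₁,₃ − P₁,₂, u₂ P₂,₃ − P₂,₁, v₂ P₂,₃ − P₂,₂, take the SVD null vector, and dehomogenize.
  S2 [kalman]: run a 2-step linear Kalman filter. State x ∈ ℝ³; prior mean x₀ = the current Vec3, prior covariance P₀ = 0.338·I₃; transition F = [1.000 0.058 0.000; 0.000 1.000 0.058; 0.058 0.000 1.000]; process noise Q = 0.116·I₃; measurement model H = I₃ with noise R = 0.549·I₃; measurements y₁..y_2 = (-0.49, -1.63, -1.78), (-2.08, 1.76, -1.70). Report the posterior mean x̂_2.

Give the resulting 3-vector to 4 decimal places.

result = (-1.4957, 0.1199, -1.8455)

after S1 (triangulate): (-1.6195, -0.1122, -1.9309)
after S2 (kf_track): (-1.4957, 0.1199, -1.8455)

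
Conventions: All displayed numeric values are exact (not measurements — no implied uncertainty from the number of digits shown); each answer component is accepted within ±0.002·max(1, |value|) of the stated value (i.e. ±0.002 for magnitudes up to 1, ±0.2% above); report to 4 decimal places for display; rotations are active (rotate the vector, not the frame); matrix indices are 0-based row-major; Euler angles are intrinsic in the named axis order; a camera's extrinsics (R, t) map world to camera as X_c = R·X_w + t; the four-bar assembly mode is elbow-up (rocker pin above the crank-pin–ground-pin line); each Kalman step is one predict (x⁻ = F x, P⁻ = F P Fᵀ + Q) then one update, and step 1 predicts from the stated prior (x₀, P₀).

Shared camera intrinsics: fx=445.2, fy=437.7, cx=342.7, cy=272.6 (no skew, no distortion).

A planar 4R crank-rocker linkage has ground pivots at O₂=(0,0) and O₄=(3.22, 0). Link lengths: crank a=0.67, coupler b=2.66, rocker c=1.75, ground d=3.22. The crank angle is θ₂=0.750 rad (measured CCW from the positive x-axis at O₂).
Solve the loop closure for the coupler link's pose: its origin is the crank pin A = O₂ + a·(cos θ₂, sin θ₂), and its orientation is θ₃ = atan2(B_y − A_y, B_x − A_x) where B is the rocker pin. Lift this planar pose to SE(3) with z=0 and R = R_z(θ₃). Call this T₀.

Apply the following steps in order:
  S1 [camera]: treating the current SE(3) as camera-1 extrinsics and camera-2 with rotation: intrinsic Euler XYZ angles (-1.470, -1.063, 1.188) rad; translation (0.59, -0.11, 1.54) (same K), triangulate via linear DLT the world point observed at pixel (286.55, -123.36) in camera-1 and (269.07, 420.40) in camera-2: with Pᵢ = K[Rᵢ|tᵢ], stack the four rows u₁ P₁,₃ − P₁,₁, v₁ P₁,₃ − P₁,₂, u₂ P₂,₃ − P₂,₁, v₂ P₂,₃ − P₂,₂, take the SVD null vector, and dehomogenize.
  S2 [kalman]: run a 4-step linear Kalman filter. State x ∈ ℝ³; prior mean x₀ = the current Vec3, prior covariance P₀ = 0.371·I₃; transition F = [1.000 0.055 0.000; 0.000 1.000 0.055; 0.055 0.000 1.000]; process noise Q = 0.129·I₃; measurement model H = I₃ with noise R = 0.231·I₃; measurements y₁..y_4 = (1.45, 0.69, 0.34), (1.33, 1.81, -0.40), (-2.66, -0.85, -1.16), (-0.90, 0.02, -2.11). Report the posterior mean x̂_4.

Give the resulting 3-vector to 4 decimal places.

source (fourbar_fk): coupler pose = R=[0.8825 -0.4703 0.0000; 0.4703 0.8825 0.0000; 0.0000 0.0000 1.0000], t=(0.4902, 0.4567, 0.0000)
after S1 (triangulate): (-1.6367, -1.5345, 1.8430)
after S2 (kf_track): (-0.9398, -0.0155, -1.3860)

result = (-0.9398, -0.0155, -1.3860)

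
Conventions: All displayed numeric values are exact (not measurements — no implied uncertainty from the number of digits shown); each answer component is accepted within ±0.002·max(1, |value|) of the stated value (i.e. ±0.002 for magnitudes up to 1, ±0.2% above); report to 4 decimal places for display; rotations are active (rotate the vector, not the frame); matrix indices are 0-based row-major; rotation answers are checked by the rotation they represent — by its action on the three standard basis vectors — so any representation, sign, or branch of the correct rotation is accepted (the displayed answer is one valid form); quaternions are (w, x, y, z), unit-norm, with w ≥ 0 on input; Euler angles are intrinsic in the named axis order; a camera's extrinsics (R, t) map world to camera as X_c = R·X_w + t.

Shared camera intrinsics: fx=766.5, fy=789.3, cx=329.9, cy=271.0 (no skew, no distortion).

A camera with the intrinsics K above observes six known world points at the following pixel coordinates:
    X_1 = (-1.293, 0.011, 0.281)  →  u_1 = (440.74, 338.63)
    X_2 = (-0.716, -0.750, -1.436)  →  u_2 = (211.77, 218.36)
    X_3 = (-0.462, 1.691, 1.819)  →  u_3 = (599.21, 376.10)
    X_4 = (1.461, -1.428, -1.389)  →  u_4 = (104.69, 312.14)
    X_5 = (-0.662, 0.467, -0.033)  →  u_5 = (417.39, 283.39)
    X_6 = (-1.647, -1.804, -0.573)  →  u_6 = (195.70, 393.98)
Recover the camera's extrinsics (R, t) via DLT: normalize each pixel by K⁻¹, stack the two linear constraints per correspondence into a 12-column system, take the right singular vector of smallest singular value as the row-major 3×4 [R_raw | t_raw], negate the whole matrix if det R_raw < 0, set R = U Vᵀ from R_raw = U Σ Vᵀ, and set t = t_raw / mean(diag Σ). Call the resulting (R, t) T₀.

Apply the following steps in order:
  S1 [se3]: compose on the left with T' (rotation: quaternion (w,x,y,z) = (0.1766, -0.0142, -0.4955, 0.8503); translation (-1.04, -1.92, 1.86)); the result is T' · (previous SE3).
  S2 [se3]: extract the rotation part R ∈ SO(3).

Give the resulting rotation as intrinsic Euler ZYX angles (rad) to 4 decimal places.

rotation (euler_zyx) = (-1.4286, -0.2560, 2.1945)

source (pnp_recover): camera pose = R=[-0.3914 0.7256 0.5660; 0.1737 -0.5457 0.8198; 0.9037 0.4192 0.0875], t=(0.1699, 0.5000, 6.9698)
after S1 (compose_se3): R=[0.1371 -0.6073 -0.7825; -0.9576 0.1207 -0.2615; 0.2532 0.7852 -0.5650], t=(-2.7306, -7.9284, 5.0060)
after S2 (rot_of_se3): [0.1371 -0.6073 -0.7825; -0.9576 0.1207 -0.2615; 0.2532 0.7852 -0.5650]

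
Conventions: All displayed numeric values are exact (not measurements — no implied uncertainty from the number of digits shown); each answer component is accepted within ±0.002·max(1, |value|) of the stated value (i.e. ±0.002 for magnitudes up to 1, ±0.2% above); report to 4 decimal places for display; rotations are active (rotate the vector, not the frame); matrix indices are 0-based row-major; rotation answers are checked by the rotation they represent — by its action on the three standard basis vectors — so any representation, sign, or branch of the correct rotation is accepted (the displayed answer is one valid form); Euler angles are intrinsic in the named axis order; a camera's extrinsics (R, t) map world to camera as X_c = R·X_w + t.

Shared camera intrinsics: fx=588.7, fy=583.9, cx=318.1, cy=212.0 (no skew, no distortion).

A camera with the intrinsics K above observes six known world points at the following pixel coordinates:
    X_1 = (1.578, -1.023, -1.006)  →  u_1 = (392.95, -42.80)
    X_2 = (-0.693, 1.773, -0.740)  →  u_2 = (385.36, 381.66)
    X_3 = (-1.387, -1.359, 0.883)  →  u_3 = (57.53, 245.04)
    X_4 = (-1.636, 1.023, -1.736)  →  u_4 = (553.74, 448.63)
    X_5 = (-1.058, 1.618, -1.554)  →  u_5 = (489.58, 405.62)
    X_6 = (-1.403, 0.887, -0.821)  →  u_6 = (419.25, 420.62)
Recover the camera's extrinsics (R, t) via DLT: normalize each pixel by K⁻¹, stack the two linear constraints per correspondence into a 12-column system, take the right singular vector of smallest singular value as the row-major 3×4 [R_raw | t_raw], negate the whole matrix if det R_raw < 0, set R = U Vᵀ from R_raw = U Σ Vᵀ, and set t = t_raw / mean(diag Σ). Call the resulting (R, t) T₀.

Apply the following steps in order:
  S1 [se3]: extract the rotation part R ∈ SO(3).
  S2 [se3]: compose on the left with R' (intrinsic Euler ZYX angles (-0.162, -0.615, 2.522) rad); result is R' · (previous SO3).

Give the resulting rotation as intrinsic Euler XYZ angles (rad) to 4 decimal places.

rotation (euler_xyz) = (-2.9740, -1.0189, -0.0069)

source (pnp_recover): camera pose = R=[-0.0807 0.0331 -0.9962; -0.7515 0.6546 0.0826; 0.6548 0.7553 -0.0280], t=(-0.2500, -0.0900, 4.3601)
after S1 (rot_of_se3): [-0.0807 0.0331 -0.9962; -0.7515 0.6546 0.0826; 0.6548 0.7553 -0.0280]
after S2 (compose_so3): [0.5243 0.0036 -0.8515; 0.1489 -0.9850 0.0875; -0.8384 -0.1727 -0.5170]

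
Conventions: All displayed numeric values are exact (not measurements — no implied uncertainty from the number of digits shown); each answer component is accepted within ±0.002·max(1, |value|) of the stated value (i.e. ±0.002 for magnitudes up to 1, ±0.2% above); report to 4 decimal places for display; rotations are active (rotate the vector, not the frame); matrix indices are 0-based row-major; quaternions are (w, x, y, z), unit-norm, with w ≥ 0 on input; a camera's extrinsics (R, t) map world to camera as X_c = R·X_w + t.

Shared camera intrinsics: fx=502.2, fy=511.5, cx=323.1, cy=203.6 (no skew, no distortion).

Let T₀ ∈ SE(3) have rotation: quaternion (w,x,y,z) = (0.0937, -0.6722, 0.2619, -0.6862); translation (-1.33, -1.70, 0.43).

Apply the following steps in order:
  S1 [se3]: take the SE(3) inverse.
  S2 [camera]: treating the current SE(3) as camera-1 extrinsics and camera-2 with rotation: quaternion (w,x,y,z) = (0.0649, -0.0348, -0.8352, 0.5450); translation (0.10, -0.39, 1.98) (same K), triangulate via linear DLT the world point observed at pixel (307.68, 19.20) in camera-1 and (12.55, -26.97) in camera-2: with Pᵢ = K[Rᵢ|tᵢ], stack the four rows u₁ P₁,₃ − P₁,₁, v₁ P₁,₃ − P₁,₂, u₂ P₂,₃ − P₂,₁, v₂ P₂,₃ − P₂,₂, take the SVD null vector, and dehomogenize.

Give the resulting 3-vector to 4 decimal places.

result = (1.9590, -1.4316, 0.7649)

after S1 (invert_se3): R=[-0.0788 -0.4806 0.8734; -0.2235 -0.8453 -0.4854; 0.9715 -0.2334 -0.0408], t=(-1.2975, -1.5255, 0.9128)
after S2 (triangulate): (1.9590, -1.4316, 0.7649)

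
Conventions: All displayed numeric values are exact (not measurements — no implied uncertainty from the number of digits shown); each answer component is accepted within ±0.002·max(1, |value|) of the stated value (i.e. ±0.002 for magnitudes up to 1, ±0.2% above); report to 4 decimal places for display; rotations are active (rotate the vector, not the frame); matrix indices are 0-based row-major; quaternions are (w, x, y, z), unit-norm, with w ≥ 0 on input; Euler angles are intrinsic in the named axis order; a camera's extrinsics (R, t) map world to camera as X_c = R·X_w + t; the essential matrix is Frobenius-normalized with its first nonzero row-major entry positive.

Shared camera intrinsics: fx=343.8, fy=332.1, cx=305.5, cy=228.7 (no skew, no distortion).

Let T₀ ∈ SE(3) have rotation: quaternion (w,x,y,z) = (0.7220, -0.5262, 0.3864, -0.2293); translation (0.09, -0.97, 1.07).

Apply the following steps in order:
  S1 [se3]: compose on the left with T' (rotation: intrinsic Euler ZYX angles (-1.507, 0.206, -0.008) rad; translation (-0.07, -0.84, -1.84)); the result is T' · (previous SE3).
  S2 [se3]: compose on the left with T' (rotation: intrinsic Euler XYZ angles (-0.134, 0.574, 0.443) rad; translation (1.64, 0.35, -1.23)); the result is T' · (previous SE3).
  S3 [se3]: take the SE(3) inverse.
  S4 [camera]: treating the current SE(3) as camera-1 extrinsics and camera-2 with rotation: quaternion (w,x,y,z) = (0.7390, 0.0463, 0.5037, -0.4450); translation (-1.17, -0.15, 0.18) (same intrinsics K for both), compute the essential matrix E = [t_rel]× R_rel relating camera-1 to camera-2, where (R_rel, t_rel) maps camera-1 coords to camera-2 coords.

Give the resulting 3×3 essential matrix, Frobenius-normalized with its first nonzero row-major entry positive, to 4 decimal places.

after S1 (compose_se3): R=[-0.7056 0.3160 0.6343; -0.5662 0.2869 -0.7727; -0.4261 -0.9044 -0.0235], t=(-1.0098, -1.2092, -0.8035)
after S2 (compose_se3): R=[-0.5629 -0.3546 0.7466; -0.8259 0.2778 -0.4906; -0.0334 -0.8928 -0.4493], t=(0.8729, -1.2232, -1.4829)
after S3 (invert_se3): R=[-0.5629 -0.8259 -0.0334; -0.3546 0.2778 -0.8928; 0.7466 -0.4906 -0.4493], t=(-0.5685, -0.6745, -1.9181)
after S4 (essential): [0.1309 -0.1832 -0.0015; -0.6089 0.0962 0.3142; 0.0064 0.6342 -0.2614]

matrix = [0.1309 -0.1832 -0.0015; -0.6089 0.0962 0.3142; 0.0064 0.6342 -0.2614]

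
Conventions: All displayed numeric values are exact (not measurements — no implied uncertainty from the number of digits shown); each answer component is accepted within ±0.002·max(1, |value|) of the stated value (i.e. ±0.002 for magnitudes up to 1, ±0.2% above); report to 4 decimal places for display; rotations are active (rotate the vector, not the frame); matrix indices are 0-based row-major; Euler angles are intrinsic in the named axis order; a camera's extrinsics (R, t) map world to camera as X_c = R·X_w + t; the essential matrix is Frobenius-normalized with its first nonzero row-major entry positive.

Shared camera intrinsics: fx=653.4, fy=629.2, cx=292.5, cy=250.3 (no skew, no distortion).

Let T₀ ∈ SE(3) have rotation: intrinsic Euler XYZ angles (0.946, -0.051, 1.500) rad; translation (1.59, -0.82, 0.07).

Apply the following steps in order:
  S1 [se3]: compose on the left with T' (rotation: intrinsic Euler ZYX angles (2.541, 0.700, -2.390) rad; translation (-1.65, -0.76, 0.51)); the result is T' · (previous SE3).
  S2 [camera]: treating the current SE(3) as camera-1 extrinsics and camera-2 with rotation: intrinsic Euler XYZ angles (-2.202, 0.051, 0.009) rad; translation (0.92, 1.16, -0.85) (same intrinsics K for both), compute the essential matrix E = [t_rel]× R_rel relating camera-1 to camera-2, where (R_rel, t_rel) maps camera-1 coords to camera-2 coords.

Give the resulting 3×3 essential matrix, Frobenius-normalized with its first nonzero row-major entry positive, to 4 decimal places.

matrix = [0.1714 0.4876 -0.2087; 0.0219 0.2096 -0.4806; 0.2190 0.3847 0.4670]

after S1 (compose_se3): R=[0.4078 0.6928 -0.5948; -0.4366 -0.4242 -0.7934; -0.8020 0.5832 0.1294], t=(-3.2893, -0.4212, -0.1252)
after S2 (essential): [0.1714 0.4876 -0.2087; 0.0219 0.2096 -0.4806; 0.2190 0.3847 0.4670]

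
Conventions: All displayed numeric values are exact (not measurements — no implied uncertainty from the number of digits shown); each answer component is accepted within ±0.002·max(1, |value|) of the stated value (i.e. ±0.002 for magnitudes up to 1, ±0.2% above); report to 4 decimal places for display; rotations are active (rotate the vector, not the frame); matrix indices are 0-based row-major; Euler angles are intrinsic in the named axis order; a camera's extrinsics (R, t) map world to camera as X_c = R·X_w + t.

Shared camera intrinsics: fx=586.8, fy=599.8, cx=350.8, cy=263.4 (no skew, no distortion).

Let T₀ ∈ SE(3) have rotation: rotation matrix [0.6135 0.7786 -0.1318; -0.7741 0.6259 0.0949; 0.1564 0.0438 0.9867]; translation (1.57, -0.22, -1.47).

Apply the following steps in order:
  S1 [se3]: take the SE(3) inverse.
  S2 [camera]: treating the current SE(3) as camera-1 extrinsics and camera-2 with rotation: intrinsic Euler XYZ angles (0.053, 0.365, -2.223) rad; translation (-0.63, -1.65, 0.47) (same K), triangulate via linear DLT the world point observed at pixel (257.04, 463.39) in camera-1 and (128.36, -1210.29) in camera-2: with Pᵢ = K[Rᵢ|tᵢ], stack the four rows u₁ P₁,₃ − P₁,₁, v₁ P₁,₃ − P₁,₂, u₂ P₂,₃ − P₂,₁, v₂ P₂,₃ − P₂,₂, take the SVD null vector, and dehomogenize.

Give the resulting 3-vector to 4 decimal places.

result = (1.6463, 0.8742, 1.0302)

after S1 (invert_se3): R=[0.6135 -0.7741 0.1564; 0.7786 0.6259 0.0438; -0.1318 0.0949 0.9867], t=(-0.9035, -1.0204, 1.6783)
after S2 (triangulate): (1.6463, 0.8742, 1.0302)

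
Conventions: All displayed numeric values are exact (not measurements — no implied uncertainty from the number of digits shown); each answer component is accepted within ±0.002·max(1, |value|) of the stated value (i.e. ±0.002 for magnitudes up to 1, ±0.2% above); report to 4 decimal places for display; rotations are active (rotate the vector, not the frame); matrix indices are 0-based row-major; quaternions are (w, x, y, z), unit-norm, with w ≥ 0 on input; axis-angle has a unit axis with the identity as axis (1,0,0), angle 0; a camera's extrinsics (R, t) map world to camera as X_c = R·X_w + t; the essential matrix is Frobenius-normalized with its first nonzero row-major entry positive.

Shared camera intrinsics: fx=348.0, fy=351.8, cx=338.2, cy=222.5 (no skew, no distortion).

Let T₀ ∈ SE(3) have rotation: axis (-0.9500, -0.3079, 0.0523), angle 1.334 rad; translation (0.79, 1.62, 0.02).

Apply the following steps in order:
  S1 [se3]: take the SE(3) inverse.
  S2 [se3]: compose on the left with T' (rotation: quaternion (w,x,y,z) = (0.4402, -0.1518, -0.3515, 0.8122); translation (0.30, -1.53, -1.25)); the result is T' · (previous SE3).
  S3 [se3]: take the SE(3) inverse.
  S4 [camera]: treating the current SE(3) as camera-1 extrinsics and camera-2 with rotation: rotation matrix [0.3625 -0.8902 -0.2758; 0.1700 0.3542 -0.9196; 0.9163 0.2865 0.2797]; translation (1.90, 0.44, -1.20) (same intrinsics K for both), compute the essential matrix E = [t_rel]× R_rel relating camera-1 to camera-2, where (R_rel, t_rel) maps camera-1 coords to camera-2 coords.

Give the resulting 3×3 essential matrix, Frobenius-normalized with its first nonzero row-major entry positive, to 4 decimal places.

after S1 (invert_se3): R=[0.9253 0.2747 0.2613; 0.1730 0.3071 -0.9358; -0.3373 0.9112 0.2367], t=(-1.1813, -0.6155, -1.2143)
after S2 (compose_se3): R=[-0.4418 -0.8491 0.2897; 0.8447 -0.2849 0.4531; -0.3022 0.4449 0.8431], t=(2.0187, -1.7448, -1.7489)
after S3 (invert_se3): R=[-0.4418 0.8447 -0.3022; -0.8491 -0.2849 0.4449; 0.2897 0.4531 0.8431], t=(1.8372, 1.9949, 1.6802)
after S4 (essential): [0.0379 0.2156 -0.1310; -0.2029 -0.4933 0.3908; -0.5387 0.3872 0.2399]

matrix = [0.0379 0.2156 -0.1310; -0.2029 -0.4933 0.3908; -0.5387 0.3872 0.2399]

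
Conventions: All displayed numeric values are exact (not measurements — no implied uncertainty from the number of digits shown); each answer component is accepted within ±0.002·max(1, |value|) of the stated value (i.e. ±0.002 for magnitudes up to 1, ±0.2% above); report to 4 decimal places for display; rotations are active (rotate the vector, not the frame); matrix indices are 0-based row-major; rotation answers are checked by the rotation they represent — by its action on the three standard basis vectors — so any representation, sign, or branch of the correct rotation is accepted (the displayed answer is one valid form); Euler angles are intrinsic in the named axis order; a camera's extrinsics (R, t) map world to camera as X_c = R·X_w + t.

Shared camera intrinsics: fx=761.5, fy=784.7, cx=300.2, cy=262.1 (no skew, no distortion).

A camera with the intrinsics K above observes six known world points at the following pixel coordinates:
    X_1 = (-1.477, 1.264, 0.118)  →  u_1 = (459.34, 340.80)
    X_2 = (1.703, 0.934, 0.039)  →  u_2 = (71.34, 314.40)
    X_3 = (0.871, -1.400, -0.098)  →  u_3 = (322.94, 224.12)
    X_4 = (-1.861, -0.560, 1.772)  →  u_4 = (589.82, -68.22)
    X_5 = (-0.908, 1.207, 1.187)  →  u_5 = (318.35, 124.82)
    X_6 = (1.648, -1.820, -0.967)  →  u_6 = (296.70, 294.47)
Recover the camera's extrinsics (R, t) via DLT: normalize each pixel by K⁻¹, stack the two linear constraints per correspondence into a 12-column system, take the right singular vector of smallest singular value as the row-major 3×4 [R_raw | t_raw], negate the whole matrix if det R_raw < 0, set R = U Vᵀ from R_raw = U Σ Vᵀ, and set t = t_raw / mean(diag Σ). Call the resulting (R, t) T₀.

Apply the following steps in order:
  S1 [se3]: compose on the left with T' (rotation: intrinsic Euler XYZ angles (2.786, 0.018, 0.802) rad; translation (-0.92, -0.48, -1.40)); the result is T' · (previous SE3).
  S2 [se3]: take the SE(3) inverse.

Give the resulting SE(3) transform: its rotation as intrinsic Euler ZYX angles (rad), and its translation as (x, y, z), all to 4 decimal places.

source (pnp_recover): camera pose = R=[-0.8329 -0.5114 -0.2117; 0.0182 0.3570 -0.9339; 0.5532 -0.7817 -0.2881], t=(0.2000, 0.0500, 5.4701)
after S1 (compose_se3): R=[-0.5821 -0.6261 0.5188; 0.3531 0.3801 0.8549; -0.7325 0.6808 -0.0002], t=(-0.7184, -2.5508, -6.4632)
after S2 (invert_se3): R=[-0.5821 0.3531 -0.7325; -0.6261 0.3801 0.6808; 0.5188 0.8549 -0.0002], t=(-4.2516, 4.9200, 2.5521)

rotation (euler_zyx) = (-2.3198, -0.5455, 1.5710), translation = (-4.2516, 4.9200, 2.5521)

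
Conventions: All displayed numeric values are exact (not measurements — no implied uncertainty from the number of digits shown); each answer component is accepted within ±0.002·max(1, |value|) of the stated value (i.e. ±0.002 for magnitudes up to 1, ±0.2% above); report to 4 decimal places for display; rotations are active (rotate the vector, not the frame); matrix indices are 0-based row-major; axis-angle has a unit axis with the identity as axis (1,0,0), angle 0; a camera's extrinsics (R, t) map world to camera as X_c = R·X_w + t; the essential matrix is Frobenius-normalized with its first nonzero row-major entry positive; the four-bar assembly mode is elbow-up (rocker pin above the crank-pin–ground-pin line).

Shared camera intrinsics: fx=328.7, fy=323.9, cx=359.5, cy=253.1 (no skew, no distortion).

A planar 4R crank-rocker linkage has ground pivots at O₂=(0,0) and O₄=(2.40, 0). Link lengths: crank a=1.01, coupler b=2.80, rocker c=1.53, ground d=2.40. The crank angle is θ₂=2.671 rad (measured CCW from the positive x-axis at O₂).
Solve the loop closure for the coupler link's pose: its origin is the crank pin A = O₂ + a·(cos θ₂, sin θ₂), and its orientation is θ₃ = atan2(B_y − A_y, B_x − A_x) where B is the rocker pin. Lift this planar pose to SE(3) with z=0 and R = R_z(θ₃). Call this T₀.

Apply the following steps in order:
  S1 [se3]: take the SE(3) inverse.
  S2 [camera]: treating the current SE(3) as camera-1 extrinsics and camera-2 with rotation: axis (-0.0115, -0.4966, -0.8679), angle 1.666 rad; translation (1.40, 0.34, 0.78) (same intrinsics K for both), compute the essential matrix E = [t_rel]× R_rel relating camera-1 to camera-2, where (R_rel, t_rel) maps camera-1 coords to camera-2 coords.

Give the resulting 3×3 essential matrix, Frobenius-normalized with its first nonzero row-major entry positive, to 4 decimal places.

source (fourbar_fk): coupler pose = R=[0.9440 -0.3299 0.0000; 0.3299 0.9440 0.0000; 0.0000 0.0000 1.0000], t=(-0.9002, 0.4579, 0.0000)
after S1 (invert_se3): R=[0.9440 0.3299 0.0000; -0.3299 0.9440 0.0000; 0.0000 0.0000 1.0000], t=(0.6987, -0.7293, 0.0000)
after S2 (essential): [0.3555 0.0245 0.1884; -0.3327 -0.0147 -0.5039; -0.5095 -0.0532 0.4586]

matrix = [0.3555 0.0245 0.1884; -0.3327 -0.0147 -0.5039; -0.5095 -0.0532 0.4586]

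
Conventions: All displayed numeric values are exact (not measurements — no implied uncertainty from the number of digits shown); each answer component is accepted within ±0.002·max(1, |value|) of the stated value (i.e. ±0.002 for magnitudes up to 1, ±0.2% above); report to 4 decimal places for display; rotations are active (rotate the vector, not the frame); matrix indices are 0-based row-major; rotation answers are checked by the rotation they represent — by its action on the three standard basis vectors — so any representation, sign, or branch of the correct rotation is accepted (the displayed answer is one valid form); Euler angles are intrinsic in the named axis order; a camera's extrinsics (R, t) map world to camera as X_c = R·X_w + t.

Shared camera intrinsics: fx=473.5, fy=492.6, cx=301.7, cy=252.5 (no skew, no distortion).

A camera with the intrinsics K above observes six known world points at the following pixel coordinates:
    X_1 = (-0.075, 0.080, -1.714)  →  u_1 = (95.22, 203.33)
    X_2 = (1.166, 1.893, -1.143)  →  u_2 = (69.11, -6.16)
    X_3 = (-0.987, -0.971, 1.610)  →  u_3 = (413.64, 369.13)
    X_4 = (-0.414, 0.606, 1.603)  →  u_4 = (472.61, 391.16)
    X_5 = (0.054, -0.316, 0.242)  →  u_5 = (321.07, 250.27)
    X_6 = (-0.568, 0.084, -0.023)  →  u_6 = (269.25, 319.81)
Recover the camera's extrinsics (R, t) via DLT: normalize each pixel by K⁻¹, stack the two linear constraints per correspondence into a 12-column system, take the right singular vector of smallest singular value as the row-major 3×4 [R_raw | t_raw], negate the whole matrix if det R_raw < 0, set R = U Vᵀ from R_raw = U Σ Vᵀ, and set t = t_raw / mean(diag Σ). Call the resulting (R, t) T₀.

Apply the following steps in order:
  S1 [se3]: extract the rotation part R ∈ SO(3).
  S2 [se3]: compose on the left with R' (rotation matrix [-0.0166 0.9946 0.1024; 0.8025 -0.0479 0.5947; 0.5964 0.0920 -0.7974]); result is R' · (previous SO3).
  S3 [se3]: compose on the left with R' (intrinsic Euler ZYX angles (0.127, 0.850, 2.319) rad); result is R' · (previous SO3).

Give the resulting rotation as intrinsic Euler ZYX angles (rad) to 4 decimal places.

source (pnp_recover): camera pose = R=[0.2878 -0.0692 0.9552; -0.9356 0.1925 0.2959; -0.2043 -0.9789 -0.0093], t=(-0.0900, 0.0200, 4.0700)
after S1 (rot_of_se3): [0.2878 -0.0692 0.9552; -0.9356 0.1925 0.2959; -0.2043 -0.9789 -0.0093]
after S2 (compose_so3): [-0.9563 0.0923 0.2775; 0.1543 -0.6469 0.7468; 0.2485 0.7570 0.6044]
after S3 (compose_so3): [-0.6314 -0.6621 0.4036; -0.3700 -0.2002 -0.9072; 0.6815 -0.7222 -0.1186]

rotation (euler_zyx) = (-2.6115, -0.7498, -1.7336)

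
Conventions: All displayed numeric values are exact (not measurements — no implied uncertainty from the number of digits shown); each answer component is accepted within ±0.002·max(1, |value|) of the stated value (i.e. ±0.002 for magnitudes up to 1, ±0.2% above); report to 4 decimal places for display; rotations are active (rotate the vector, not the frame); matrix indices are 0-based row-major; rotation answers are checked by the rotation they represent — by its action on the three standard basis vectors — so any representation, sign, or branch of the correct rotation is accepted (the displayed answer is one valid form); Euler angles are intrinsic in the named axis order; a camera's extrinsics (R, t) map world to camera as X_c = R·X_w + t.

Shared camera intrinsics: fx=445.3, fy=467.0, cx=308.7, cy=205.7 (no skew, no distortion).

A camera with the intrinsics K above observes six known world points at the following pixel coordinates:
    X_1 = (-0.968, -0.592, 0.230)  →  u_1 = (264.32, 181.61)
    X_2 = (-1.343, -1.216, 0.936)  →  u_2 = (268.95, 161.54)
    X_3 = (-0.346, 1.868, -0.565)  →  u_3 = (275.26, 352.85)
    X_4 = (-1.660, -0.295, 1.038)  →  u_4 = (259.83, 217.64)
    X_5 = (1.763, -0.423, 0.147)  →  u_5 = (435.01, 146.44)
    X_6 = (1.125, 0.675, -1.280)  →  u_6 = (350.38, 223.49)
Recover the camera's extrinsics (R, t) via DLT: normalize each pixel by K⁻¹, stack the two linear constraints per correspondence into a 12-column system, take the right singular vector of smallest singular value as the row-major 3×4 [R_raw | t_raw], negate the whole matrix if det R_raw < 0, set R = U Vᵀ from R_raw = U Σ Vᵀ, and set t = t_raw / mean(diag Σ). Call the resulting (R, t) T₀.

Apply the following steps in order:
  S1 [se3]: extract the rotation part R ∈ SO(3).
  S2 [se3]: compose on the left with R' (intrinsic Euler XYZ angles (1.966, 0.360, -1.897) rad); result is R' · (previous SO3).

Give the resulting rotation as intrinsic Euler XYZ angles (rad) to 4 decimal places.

rotation (euler_xyz) = (2.5688, 0.3261, -2.2406)

source (pnp_recover): camera pose = R=[0.8632 0.0638 0.5008; -0.1847 0.9631 0.1957; -0.4698 -0.2614 0.8432], t=(0.0501, -0.0200, 6.3004)
after S1 (rot_of_se3): [0.8632 0.0638 0.5008; -0.1847 0.9631 0.1957; -0.4698 -0.2614 0.8432]
after S2 (compose_so3): [-0.5881 0.7426 0.3203; 0.5510 0.6578 -0.5134; -0.5920 -0.1255 -0.7961]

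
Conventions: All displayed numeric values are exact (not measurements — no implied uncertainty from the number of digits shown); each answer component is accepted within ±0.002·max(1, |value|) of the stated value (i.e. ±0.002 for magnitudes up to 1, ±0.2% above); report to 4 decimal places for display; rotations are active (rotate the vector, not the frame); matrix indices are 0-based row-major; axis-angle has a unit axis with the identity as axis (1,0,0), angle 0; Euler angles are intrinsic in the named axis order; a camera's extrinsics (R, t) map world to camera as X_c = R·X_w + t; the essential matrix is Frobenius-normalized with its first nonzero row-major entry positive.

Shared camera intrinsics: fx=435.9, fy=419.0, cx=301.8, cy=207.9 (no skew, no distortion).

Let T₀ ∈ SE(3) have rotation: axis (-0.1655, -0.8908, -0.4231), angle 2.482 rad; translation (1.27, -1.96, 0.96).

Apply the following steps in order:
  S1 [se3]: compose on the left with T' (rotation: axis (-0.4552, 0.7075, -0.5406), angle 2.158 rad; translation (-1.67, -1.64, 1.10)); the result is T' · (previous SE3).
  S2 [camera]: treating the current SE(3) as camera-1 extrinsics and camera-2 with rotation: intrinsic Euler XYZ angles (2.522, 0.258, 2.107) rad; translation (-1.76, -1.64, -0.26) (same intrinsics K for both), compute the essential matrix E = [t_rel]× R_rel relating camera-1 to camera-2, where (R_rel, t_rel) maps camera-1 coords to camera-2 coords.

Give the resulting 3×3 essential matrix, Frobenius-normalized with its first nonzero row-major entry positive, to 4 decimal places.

matrix = [0.3408 0.2085 0.5046; -0.3580 0.1035 -0.1401; 0.4056 -0.4506 -0.2443]

after S1 (compose_se3): R=[0.8239 0.4037 -0.3978; 0.5609 -0.4798 0.6747; 0.0815 -0.7790 -0.6217], t=(-0.9333, -3.4927, 2.6495)
after S2 (essential): [0.3408 0.2085 0.5046; -0.3580 0.1035 -0.1401; 0.4056 -0.4506 -0.2443]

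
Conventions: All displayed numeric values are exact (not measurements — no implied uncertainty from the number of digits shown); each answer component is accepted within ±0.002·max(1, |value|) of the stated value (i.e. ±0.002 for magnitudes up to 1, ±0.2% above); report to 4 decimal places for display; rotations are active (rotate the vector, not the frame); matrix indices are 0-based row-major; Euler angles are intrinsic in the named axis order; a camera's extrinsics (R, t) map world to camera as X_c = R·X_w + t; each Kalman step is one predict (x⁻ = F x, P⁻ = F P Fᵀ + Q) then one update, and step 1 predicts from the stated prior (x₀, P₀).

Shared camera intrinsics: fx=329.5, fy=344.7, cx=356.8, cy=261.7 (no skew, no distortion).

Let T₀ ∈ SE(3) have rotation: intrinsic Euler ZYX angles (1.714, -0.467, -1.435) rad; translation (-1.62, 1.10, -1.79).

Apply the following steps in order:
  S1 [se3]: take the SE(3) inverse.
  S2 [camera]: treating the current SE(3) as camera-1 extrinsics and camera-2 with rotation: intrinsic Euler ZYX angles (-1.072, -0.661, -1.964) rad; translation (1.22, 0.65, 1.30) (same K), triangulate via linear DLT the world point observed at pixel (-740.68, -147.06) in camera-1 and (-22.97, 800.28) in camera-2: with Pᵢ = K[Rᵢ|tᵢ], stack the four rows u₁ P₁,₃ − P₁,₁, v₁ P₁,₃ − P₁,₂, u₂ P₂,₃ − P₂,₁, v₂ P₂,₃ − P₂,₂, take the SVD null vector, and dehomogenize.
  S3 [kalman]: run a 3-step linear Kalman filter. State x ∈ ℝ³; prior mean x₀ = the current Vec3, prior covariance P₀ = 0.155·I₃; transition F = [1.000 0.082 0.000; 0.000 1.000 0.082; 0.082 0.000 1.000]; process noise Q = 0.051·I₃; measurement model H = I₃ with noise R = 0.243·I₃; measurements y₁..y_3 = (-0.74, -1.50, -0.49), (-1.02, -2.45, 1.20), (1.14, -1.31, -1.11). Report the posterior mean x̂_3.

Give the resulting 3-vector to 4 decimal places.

result = (-0.3954, -1.4310, -0.6791)

after S1 (invert_se3): R=[-0.1274 0.8838 0.4502; -0.1977 0.4222 -0.8847; -0.9720 -0.2017 0.1209], t=(-0.3727, -2.3682, -1.1363)
after S2 (triangulate): (-1.7403, -0.3008, -1.9166)
after S3 (kf_track): (-0.3954, -1.4310, -0.6791)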